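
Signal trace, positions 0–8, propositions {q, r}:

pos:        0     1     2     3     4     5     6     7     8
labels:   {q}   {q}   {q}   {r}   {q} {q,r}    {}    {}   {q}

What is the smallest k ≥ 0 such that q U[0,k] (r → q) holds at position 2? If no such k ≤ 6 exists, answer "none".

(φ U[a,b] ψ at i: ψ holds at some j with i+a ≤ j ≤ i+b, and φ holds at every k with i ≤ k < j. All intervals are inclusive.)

0

Need earliest j ≥ 2 with (r → q), and q at every k in [2,j-1].
  j=2: rhs holds (empty prefix). k = 0.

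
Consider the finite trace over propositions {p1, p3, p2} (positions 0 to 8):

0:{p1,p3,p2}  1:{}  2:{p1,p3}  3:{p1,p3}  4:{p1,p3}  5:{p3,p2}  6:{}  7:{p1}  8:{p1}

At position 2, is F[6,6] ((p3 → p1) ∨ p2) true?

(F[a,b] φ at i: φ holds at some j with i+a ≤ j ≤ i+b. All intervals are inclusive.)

Yes

Check ((p3 → p1) ∨ p2) at each j in [8,8]:
  j=8: true
Found at j=8 → formula holds.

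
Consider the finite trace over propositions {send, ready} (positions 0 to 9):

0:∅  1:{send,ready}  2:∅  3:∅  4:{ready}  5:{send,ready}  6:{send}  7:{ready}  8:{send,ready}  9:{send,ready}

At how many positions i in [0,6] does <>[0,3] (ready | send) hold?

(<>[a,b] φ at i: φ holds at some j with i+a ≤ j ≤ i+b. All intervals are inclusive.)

7

Evaluate at each i in [0,6]:
  i=0: ✓ (witness j=1)
  i=1: ✓ (witness j=1)
  i=2: ✓ (witness j=4)
  i=3: ✓ (witness j=4)
  i=4: ✓ (witness j=4)
  i=5: ✓ (witness j=5)
  i=6: ✓ (witness j=6)
Positions where it holds: {0, 1, 2, 3, 4, 5, 6} → 7.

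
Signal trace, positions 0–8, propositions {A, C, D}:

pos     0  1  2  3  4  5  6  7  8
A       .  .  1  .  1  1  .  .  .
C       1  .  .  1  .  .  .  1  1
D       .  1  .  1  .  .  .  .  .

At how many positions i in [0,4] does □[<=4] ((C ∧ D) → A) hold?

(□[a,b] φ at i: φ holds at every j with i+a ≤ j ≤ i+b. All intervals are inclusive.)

Evaluate at each i in [0,4]:
  i=0: ✗ (fails at j=3)
  i=1: ✗ (fails at j=3)
  i=2: ✗ (fails at j=3)
  i=3: ✗ (fails at j=3)
  i=4: ✓ (all of [4,8])
Positions where it holds: {4} → 1.

1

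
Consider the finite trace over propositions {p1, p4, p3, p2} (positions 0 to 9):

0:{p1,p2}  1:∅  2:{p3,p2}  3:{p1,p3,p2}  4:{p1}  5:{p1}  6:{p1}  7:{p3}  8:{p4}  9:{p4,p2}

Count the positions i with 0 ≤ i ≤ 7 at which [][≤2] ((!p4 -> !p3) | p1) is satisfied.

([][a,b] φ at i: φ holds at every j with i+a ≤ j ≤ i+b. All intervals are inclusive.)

Evaluate at each i in [0,7]:
  i=0: ✗ (fails at j=2)
  i=1: ✗ (fails at j=2)
  i=2: ✗ (fails at j=2)
  i=3: ✓ (all of [3,5])
  i=4: ✓ (all of [4,6])
  i=5: ✗ (fails at j=7)
  i=6: ✗ (fails at j=7)
  i=7: ✗ (fails at j=7)
Positions where it holds: {3, 4} → 2.

2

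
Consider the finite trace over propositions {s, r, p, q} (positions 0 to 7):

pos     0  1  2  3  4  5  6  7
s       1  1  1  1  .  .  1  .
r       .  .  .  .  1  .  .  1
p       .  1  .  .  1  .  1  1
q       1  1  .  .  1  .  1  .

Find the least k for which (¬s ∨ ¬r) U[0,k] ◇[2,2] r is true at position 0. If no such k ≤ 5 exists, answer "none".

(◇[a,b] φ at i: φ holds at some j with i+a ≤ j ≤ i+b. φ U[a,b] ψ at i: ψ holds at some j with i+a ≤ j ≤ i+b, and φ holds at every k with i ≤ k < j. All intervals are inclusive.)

2

Need earliest j ≥ 0 with ◇[2,2] r, and (¬s ∨ ¬r) at every k in [0,j-1].
  j=0: rhs fails.
  j=1: rhs fails.
  j=2: rhs holds; lhs holds on [0,1]. k = 2.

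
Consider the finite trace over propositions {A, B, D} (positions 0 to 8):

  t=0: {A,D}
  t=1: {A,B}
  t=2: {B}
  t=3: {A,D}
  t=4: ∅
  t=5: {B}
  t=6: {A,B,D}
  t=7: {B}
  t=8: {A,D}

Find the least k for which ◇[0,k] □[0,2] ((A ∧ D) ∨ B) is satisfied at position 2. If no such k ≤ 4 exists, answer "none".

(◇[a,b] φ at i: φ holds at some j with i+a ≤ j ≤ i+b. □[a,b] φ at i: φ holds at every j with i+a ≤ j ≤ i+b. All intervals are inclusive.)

Scan j = 2,3,… for □[0,2] ((A ∧ D) ∨ B):
  j=2: fails
  j=3: fails
  j=4: fails
  j=5: holds
First hit at j=5, so smallest k = 5-2 = 3.

3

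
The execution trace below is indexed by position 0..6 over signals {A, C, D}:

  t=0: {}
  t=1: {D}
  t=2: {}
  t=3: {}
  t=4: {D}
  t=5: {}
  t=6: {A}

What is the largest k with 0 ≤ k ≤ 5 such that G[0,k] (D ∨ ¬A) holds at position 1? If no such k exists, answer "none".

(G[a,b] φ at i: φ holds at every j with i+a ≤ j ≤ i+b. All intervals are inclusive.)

(D ∨ ¬A) must hold from j=1 onward; find where it first fails.
  j=1: holds
  j=2: holds
  j=3: holds
  j=4: holds
  j=5: holds
  j=6: fails
Holds on [1,5], so largest k = 4.

4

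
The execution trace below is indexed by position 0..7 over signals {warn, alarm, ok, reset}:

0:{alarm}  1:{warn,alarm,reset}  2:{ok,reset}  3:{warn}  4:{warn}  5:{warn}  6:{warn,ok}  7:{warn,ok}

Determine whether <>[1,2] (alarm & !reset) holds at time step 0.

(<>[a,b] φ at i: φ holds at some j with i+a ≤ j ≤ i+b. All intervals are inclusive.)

Check (alarm & !reset) at each j in [1,2]:
  j=1: false
  j=2: false
No position in the window satisfies it → formula fails.

No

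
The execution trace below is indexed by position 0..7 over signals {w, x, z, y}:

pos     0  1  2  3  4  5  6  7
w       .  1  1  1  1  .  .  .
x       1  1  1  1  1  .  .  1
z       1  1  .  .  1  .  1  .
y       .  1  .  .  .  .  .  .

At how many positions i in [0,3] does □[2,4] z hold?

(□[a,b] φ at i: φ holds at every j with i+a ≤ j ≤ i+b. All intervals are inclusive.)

Evaluate at each i in [0,3]:
  i=0: ✗ (fails at j=2)
  i=1: ✗ (fails at j=3)
  i=2: ✗ (fails at j=5)
  i=3: ✗ (fails at j=5)
Positions where it holds: {} → 0.

0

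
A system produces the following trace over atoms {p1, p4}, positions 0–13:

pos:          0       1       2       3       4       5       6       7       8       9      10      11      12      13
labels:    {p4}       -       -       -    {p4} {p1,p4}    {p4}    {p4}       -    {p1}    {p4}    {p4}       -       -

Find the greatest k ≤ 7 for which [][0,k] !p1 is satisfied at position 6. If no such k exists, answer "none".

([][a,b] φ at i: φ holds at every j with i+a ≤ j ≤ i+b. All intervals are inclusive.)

2

!p1 must hold from j=6 onward; find where it first fails.
  j=6: holds
  j=7: holds
  j=8: holds
  j=9: fails
Holds on [6,8], so largest k = 2.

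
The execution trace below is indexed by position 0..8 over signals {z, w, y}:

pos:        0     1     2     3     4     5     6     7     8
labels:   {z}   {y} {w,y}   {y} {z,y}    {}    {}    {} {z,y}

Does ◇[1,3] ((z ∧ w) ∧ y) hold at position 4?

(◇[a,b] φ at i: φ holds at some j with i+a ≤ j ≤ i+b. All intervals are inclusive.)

False

Check ((z ∧ w) ∧ y) at each j in [5,7]:
  j=5: false
  j=6: false
  j=7: false
No position in the window satisfies it → formula fails.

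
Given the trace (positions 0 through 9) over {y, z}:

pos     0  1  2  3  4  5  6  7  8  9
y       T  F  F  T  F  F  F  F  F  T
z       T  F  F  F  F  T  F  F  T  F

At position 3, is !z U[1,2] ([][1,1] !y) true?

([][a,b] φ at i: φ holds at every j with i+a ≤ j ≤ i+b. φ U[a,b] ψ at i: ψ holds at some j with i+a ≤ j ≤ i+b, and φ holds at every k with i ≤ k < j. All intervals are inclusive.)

Need some j in [4,5] with [][1,1] !y, and !z at every k in [3,j-1].
  j=4: [][1,1] !y holds; !z holds at every k in [3,3] → satisfied.

True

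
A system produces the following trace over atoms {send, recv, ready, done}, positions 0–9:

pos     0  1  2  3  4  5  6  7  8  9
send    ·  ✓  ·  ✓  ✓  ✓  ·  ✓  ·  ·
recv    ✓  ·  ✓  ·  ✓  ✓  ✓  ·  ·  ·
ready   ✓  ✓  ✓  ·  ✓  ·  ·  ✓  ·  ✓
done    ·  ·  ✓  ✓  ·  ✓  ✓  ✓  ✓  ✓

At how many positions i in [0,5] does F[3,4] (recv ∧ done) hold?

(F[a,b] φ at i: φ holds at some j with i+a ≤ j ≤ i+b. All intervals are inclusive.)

3

Evaluate at each i in [0,5]:
  i=0: ✗ (none in [3,4])
  i=1: ✓ (witness j=5)
  i=2: ✓ (witness j=5)
  i=3: ✓ (witness j=6)
  i=4: ✗ (none in [7,8])
  i=5: ✗ (none in [8,9])
Positions where it holds: {1, 2, 3} → 3.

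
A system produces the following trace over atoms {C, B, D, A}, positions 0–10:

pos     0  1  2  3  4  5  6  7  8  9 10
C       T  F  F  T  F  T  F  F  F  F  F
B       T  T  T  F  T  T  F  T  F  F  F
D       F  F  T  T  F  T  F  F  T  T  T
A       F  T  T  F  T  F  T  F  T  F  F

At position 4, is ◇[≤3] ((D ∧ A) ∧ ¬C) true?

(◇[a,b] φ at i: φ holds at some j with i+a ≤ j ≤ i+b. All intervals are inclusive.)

No

Check ((D ∧ A) ∧ ¬C) at each j in [4,7]:
  j=4: false
  j=5: false
  j=6: false
  j=7: false
No position in the window satisfies it → formula fails.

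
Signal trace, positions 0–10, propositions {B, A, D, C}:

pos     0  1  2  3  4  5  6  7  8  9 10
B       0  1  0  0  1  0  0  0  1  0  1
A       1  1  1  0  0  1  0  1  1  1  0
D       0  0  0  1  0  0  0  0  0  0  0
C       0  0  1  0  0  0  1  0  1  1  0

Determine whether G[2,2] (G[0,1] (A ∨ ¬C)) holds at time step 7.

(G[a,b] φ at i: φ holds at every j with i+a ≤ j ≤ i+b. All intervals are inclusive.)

Check G[0,1] (A ∨ ¬C) at every j in [9,9]:
  j=9: holds on [9,10]
All positions satisfy it → formula holds.

Yes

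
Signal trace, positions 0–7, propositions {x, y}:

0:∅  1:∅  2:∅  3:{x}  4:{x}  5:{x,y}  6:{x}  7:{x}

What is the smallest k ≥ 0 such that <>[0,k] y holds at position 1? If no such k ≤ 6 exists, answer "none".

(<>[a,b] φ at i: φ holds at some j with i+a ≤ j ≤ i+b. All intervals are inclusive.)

4

Scan j = 1,2,… for y:
  j=1: fails
  j=2: fails
  j=3: fails
  j=4: fails
  j=5: holds
First hit at j=5, so smallest k = 5-1 = 4.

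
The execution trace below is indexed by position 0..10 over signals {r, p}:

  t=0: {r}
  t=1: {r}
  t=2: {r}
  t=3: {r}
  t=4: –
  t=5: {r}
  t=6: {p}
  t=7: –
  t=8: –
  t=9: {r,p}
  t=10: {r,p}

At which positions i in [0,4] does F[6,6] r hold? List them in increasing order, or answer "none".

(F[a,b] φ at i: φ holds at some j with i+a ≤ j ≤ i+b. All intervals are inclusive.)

3, 4

Evaluate at each i in [0,4]:
  i=0: ✗ (none in [6,6])
  i=1: ✗ (none in [7,7])
  i=2: ✗ (none in [8,8])
  i=3: ✓ (witness j=9)
  i=4: ✓ (witness j=10)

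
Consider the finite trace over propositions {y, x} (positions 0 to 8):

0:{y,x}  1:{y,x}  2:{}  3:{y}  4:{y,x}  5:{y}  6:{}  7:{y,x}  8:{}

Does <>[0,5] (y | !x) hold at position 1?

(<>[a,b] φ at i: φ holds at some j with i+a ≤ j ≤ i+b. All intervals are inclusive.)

Yes

Check (y | !x) at each j in [1,6]:
  j=1: true
  j=2: true
  j=3: true
  j=4: true
  j=5: true
  j=6: true
Found at j=1 → formula holds.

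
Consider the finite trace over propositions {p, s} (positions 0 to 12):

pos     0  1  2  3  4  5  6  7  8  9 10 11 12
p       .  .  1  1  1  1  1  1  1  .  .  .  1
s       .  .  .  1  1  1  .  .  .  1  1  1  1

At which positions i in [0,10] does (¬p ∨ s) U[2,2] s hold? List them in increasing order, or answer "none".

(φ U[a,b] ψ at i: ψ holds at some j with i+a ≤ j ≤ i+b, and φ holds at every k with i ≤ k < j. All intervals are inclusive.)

3, 9, 10

Evaluate at each i in [0,10]:
  i=0: ✗ (no rhs in [2,2])
  i=1: ✗ (lhs fails at k=2 before rhs at j=3)
  i=2: ✗ (lhs fails at k=2 before rhs at j=4)
  i=3: ✓ (rhs at j=5; lhs holds on [3,4])
  i=4: ✗ (no rhs in [6,6])
  i=5: ✗ (no rhs in [7,7])
  i=6: ✗ (no rhs in [8,8])
  i=7: ✗ (lhs fails at k=7 before rhs at j=9)
  i=8: ✗ (lhs fails at k=8 before rhs at j=10)
  i=9: ✓ (rhs at j=11; lhs holds on [9,10])
  i=10: ✓ (rhs at j=12; lhs holds on [10,11])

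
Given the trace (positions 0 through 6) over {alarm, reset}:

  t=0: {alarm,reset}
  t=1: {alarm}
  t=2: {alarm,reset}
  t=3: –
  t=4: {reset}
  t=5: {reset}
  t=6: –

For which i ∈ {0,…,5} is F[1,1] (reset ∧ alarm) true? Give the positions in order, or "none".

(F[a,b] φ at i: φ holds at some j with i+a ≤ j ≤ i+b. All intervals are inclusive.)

1

Evaluate at each i in [0,5]:
  i=0: ✗ (none in [1,1])
  i=1: ✓ (witness j=2)
  i=2: ✗ (none in [3,3])
  i=3: ✗ (none in [4,4])
  i=4: ✗ (none in [5,5])
  i=5: ✗ (none in [6,6])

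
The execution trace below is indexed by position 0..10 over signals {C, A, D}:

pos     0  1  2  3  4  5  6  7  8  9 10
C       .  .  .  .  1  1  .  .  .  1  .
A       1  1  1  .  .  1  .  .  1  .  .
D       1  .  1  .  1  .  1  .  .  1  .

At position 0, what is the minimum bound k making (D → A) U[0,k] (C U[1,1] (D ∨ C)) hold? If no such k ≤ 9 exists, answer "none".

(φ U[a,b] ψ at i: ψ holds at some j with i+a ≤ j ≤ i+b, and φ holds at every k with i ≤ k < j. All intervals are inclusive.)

Need earliest j ≥ 0 with (C U[1,1] (D ∨ C)), and (D → A) at every k in [0,j-1].
  j=0: rhs fails.
  j=1: rhs fails.
  j=2: rhs fails.
  j=3: rhs fails.
  j=4: rhs holds; lhs holds on [0,3]. k = 4.

4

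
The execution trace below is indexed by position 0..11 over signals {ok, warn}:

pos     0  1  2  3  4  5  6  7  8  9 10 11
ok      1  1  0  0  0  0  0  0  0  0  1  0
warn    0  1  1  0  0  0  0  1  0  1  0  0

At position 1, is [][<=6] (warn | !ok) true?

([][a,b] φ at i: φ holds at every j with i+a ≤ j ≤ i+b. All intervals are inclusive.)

Holds

Check (warn | !ok) at every j in [1,7]:
  j=1: true
  j=2: true
  j=3: true
  j=4: true
  j=5: true
  j=6: true
  j=7: true
All positions satisfy it → formula holds.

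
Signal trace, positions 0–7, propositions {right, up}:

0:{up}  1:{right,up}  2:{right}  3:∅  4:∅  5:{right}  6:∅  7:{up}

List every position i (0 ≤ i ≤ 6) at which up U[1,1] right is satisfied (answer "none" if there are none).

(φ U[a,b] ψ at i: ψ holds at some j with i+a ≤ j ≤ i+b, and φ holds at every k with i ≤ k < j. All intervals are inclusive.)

Evaluate at each i in [0,6]:
  i=0: ✓ (rhs at j=1; lhs holds on [0,0])
  i=1: ✓ (rhs at j=2; lhs holds on [1,1])
  i=2: ✗ (no rhs in [3,3])
  i=3: ✗ (no rhs in [4,4])
  i=4: ✗ (lhs fails at k=4 before rhs at j=5)
  i=5: ✗ (no rhs in [6,6])
  i=6: ✗ (no rhs in [7,7])

0, 1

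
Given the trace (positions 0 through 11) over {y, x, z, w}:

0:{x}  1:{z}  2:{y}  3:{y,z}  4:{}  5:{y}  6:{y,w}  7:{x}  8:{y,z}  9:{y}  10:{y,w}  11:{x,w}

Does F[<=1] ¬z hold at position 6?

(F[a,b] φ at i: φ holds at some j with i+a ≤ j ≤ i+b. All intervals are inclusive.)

Holds

Check ¬z at each j in [6,7]:
  j=6: true
  j=7: true
Found at j=6 → formula holds.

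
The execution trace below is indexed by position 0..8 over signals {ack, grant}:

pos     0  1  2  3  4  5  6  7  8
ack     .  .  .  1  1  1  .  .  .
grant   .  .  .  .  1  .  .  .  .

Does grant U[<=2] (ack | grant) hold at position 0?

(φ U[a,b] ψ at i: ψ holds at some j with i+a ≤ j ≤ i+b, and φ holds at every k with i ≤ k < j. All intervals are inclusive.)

No

Need some j in [0,2] with (ack | grant), and grant at every k in [0,j-1].
  j=0: (ack | grant) false.
  j=1: (ack | grant) false.
  j=2: (ack | grant) false.
No j in the window works → until fails.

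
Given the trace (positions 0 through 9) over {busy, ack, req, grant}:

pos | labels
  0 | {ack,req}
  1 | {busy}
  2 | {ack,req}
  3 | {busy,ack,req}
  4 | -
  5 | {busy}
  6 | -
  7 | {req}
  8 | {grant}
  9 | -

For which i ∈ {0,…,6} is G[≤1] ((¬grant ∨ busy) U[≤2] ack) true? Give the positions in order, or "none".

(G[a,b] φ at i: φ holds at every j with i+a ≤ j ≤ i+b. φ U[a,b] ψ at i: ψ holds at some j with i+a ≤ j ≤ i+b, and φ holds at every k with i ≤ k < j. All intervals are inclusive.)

0, 1, 2

Evaluate at each i in [0,6]:
  i=0: ✓ (all of [0,1])
  i=1: ✓ (all of [1,2])
  i=2: ✓ (all of [2,3])
  i=3: ✗ (fails at j=4)
  i=4: ✗ (fails at j=4)
  i=5: ✗ (fails at j=5)
  i=6: ✗ (fails at j=6)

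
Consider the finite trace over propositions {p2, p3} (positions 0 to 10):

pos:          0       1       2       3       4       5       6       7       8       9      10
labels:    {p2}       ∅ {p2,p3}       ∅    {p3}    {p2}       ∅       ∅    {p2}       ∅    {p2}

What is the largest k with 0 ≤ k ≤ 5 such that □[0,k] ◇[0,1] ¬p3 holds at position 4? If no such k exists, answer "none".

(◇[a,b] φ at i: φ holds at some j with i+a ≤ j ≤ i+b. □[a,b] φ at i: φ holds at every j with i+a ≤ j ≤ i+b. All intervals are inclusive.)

5

◇[0,1] ¬p3 must hold from j=4 onward; find where it first fails.
  j=4: holds
  j=5: holds
  j=6: holds
  j=7: holds
  j=8: holds
  j=9: holds
Holds through j=9; largest k = 5.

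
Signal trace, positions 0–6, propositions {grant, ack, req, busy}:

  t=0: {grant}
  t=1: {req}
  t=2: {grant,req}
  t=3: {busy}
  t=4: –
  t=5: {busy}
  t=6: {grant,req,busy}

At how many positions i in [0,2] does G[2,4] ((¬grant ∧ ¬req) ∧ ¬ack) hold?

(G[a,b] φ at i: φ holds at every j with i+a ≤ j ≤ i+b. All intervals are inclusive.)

1

Evaluate at each i in [0,2]:
  i=0: ✗ (fails at j=2)
  i=1: ✓ (all of [3,5])
  i=2: ✗ (fails at j=6)
Positions where it holds: {1} → 1.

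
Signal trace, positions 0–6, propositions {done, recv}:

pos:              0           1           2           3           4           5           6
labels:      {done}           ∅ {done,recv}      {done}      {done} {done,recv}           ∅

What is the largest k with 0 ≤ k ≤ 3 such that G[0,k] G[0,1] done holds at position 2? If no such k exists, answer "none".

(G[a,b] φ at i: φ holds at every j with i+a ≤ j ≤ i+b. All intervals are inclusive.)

G[0,1] done must hold from j=2 onward; find where it first fails.
  j=2: holds
  j=3: holds
  j=4: holds
  j=5: fails
Holds on [2,4], so largest k = 2.

2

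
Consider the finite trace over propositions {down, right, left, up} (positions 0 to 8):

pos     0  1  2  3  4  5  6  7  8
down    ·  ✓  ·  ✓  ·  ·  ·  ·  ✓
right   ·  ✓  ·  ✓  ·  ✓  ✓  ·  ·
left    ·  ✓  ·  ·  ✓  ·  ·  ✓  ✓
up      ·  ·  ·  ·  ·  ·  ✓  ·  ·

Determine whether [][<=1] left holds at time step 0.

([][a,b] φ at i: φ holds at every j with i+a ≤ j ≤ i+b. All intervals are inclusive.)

Does not hold

Check left at every j in [0,1]:
  j=0: false
  j=1: true
Fails at j=0 → formula fails.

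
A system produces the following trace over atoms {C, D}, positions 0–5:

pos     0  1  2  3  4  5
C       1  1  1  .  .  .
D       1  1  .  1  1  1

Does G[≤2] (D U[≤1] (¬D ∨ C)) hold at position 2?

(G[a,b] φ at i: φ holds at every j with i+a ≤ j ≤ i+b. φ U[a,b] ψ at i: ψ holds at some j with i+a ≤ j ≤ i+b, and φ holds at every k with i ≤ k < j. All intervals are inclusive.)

Check (D U[≤1] (¬D ∨ C)) at every j in [2,4]:
  j=2: holds
  j=3: fails
  j=4: fails
Fails at j=3 → formula fails.

Does not hold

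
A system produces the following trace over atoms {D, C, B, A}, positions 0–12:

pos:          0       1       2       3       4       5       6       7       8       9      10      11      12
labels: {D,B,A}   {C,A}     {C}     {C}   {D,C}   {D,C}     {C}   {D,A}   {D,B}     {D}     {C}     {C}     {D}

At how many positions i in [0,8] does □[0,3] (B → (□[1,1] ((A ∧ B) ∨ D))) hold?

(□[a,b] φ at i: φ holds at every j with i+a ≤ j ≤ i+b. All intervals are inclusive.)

Evaluate at each i in [0,8]:
  i=0: ✗ (fails at j=0)
  i=1: ✓ (all of [1,4])
  i=2: ✓ (all of [2,5])
  i=3: ✓ (all of [3,6])
  i=4: ✓ (all of [4,7])
  i=5: ✓ (all of [5,8])
  i=6: ✓ (all of [6,9])
  i=7: ✓ (all of [7,10])
  i=8: ✓ (all of [8,11])
Positions where it holds: {1, 2, 3, 4, 5, 6, 7, 8} → 8.

8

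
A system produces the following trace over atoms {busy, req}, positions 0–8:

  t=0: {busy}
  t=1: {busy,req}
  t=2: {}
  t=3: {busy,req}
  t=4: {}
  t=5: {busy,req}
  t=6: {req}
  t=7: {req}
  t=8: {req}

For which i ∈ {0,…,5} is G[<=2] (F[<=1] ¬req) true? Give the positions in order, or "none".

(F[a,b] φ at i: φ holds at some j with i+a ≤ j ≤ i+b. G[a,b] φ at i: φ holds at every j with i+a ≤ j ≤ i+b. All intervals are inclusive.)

0, 1, 2

Evaluate at each i in [0,5]:
  i=0: ✓ (all of [0,2])
  i=1: ✓ (all of [1,3])
  i=2: ✓ (all of [2,4])
  i=3: ✗ (fails at j=5)
  i=4: ✗ (fails at j=5)
  i=5: ✗ (fails at j=5)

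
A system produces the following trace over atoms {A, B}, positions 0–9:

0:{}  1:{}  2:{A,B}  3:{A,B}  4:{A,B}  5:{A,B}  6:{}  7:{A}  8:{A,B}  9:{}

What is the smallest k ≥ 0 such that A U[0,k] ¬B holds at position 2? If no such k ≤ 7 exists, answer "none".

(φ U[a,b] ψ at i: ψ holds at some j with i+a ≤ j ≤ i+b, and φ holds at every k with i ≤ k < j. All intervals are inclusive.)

Need earliest j ≥ 2 with ¬B, and A at every k in [2,j-1].
  j=2: rhs fails.
  j=3: rhs fails.
  j=4: rhs fails.
  j=5: rhs fails.
  j=6: rhs holds; lhs holds on [2,5]. k = 4.

4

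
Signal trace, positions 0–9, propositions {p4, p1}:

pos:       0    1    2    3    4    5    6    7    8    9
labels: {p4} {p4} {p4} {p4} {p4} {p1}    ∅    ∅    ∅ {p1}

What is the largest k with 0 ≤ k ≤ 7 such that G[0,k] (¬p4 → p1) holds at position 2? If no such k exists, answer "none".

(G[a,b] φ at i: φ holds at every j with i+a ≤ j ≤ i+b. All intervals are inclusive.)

(¬p4 → p1) must hold from j=2 onward; find where it first fails.
  j=2: holds
  j=3: holds
  j=4: holds
  j=5: holds
  j=6: fails
Holds on [2,5], so largest k = 3.

3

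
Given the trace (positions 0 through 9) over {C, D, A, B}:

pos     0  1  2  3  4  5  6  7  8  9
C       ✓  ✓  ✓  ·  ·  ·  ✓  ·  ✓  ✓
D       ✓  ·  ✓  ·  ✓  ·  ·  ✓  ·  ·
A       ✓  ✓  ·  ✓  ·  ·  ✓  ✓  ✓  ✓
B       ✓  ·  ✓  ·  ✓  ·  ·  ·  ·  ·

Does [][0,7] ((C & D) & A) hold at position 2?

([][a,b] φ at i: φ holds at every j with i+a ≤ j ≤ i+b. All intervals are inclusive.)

No

Check ((C & D) & A) at every j in [2,9]:
  j=2: false
  j=3: false
  j=4: false
  j=5: false
  j=6: false
  j=7: false
  j=8: false
  j=9: false
Fails at j=2 → formula fails.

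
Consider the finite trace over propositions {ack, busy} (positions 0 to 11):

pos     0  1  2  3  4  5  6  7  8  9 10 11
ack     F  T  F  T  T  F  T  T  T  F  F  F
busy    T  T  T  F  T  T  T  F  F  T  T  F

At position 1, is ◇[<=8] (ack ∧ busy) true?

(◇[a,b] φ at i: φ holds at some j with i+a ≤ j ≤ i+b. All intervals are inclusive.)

Check (ack ∧ busy) at each j in [1,9]:
  j=1: true
  j=2: false
  j=3: false
  j=4: true
  j=5: false
  j=6: true
  j=7: false
  j=8: false
  j=9: false
Found at j=1 → formula holds.

Yes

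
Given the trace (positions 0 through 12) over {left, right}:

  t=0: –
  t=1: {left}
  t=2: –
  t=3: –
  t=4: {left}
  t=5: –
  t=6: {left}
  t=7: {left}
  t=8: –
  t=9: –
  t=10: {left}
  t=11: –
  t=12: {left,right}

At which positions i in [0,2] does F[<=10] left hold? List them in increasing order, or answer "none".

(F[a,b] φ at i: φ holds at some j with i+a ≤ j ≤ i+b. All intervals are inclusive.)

0, 1, 2

Evaluate at each i in [0,2]:
  i=0: ✓ (witness j=1)
  i=1: ✓ (witness j=1)
  i=2: ✓ (witness j=4)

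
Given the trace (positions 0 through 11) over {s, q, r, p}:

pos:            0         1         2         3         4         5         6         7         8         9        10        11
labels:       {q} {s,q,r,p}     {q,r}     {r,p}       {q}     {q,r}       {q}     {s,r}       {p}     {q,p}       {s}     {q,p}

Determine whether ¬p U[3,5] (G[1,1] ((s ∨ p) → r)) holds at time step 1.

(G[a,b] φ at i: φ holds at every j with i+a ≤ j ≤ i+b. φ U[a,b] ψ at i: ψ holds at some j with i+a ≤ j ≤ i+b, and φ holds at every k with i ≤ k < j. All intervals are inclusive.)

Need some j in [4,6] with G[1,1] ((s ∨ p) → r), and ¬p at every k in [1,j-1].
  j=4: G[1,1] ((s ∨ p) → r) holds, but ¬p fails at k=1 → not this j.
  j=5: G[1,1] ((s ∨ p) → r) holds, but ¬p fails at k=1 → not this j.
  j=6: G[1,1] ((s ∨ p) → r) holds, but ¬p fails at k=1 → not this j.
No j in the window works → until fails.

False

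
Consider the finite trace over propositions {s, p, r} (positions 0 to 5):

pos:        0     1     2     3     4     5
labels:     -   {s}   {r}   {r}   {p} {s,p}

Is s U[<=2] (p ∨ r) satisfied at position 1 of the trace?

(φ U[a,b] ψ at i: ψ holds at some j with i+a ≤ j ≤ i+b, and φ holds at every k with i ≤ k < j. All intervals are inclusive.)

True

Need some j in [1,3] with (p ∨ r), and s at every k in [1,j-1].
  j=1: (p ∨ r) false.
  j=2: (p ∨ r) holds; s holds at every k in [1,1] → satisfied.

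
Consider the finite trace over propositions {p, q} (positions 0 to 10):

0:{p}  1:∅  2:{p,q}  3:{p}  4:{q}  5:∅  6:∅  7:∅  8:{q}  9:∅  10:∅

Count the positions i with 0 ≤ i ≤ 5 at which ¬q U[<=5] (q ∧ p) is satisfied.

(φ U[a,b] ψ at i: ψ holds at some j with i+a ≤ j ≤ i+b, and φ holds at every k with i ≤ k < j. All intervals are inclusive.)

Evaluate at each i in [0,5]:
  i=0: ✓ (rhs at j=2; lhs holds on [0,1])
  i=1: ✓ (rhs at j=2; lhs holds on [1,1])
  i=2: ✓ (rhs at j=2)
  i=3: ✗ (no rhs in [3,8])
  i=4: ✗ (no rhs in [4,9])
  i=5: ✗ (no rhs in [5,10])
Positions where it holds: {0, 1, 2} → 3.

3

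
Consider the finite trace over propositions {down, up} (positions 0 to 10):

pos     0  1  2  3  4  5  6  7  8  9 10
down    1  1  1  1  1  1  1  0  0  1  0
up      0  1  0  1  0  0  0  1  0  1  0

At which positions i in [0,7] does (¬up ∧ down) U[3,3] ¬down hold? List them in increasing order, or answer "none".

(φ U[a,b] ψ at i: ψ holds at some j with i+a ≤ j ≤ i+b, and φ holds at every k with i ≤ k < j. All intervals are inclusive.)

Evaluate at each i in [0,7]:
  i=0: ✗ (no rhs in [3,3])
  i=1: ✗ (no rhs in [4,4])
  i=2: ✗ (no rhs in [5,5])
  i=3: ✗ (no rhs in [6,6])
  i=4: ✓ (rhs at j=7; lhs holds on [4,6])
  i=5: ✗ (lhs fails at k=7 before rhs at j=8)
  i=6: ✗ (no rhs in [9,9])
  i=7: ✗ (lhs fails at k=7 before rhs at j=10)

4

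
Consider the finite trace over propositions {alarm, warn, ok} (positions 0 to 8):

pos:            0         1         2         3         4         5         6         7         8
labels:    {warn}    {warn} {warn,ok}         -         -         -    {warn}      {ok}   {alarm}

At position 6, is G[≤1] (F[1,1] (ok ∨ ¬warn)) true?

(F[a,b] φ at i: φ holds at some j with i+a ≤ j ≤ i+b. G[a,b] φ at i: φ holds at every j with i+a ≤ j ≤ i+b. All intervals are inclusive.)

True

Check F[1,1] (ok ∨ ¬warn) at every j in [6,7]:
  j=6: holds (witness at 7)
  j=7: holds (witness at 8)
All positions satisfy it → formula holds.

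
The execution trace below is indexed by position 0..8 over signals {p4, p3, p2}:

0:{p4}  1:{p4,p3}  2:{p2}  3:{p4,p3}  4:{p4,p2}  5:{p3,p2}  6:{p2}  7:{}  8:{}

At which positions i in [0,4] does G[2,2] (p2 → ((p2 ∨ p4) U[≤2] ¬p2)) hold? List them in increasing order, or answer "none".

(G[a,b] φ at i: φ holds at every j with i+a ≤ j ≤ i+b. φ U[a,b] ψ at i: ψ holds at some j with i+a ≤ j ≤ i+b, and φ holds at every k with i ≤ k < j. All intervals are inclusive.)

Evaluate at each i in [0,4]:
  i=0: ✓ (all of [2,2])
  i=1: ✓ (all of [3,3])
  i=2: ✗ (fails at j=4)
  i=3: ✓ (all of [5,5])
  i=4: ✓ (all of [6,6])

0, 1, 3, 4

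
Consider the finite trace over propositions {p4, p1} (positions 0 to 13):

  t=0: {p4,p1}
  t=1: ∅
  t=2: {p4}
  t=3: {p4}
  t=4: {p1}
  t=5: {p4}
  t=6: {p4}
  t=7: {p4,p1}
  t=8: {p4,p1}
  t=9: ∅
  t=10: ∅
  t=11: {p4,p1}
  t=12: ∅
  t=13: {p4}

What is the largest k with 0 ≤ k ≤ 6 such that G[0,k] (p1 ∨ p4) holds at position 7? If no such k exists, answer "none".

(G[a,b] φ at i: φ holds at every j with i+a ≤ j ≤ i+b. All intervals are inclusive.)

1

(p1 ∨ p4) must hold from j=7 onward; find where it first fails.
  j=7: holds
  j=8: holds
  j=9: fails
Holds on [7,8], so largest k = 1.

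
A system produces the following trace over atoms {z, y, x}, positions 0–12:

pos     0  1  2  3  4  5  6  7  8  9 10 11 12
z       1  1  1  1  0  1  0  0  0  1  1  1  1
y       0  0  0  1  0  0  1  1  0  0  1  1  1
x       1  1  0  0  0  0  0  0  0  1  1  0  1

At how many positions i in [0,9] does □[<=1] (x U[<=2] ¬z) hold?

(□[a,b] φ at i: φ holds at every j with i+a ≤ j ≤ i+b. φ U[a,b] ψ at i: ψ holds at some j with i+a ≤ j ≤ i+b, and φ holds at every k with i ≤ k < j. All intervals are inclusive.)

Evaluate at each i in [0,9]:
  i=0: ✗ (fails at j=0)
  i=1: ✗ (fails at j=1)
  i=2: ✗ (fails at j=2)
  i=3: ✗ (fails at j=3)
  i=4: ✗ (fails at j=5)
  i=5: ✗ (fails at j=5)
  i=6: ✓ (all of [6,7])
  i=7: ✓ (all of [7,8])
  i=8: ✗ (fails at j=9)
  i=9: ✗ (fails at j=9)
Positions where it holds: {6, 7} → 2.

2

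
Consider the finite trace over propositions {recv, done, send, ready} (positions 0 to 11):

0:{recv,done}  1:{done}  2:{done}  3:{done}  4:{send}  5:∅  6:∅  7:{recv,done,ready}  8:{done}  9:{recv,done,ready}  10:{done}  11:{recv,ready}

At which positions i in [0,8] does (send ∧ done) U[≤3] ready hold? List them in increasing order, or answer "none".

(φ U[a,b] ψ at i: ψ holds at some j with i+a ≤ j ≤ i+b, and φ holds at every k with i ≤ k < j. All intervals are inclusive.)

7

Evaluate at each i in [0,8]:
  i=0: ✗ (no rhs in [0,3])
  i=1: ✗ (no rhs in [1,4])
  i=2: ✗ (no rhs in [2,5])
  i=3: ✗ (no rhs in [3,6])
  i=4: ✗ (lhs fails at k=4 before rhs at j=7)
  i=5: ✗ (lhs fails at k=5 before rhs at j=7)
  i=6: ✗ (lhs fails at k=6 before rhs at j=7)
  i=7: ✓ (rhs at j=7)
  i=8: ✗ (lhs fails at k=8 before rhs at j=9)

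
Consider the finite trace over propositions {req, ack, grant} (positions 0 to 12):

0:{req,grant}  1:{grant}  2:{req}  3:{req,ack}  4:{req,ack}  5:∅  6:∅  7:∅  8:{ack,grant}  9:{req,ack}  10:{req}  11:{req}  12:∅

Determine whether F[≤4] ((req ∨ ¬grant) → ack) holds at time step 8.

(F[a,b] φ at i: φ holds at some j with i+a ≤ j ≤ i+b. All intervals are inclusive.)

Yes

Check ((req ∨ ¬grant) → ack) at each j in [8,12]:
  j=8: true
  j=9: true
  j=10: false
  j=11: false
  j=12: false
Found at j=8 → formula holds.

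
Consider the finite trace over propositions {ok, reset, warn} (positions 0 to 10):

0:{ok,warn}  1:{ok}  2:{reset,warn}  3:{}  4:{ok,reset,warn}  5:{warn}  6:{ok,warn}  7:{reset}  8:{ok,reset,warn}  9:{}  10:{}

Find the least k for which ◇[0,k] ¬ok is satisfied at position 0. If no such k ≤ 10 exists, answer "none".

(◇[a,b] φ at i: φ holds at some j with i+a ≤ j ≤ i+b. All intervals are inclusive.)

Scan j = 0,1,… for ¬ok:
  j=0: fails
  j=1: fails
  j=2: holds
First hit at j=2, so smallest k = 2-0 = 2.

2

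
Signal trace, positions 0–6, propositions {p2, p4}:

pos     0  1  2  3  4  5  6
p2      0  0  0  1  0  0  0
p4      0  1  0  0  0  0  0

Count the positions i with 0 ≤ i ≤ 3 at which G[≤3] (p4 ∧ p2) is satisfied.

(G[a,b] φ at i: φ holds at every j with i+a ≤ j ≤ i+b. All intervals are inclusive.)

Evaluate at each i in [0,3]:
  i=0: ✗ (fails at j=0)
  i=1: ✗ (fails at j=1)
  i=2: ✗ (fails at j=2)
  i=3: ✗ (fails at j=3)
Positions where it holds: {} → 0.

0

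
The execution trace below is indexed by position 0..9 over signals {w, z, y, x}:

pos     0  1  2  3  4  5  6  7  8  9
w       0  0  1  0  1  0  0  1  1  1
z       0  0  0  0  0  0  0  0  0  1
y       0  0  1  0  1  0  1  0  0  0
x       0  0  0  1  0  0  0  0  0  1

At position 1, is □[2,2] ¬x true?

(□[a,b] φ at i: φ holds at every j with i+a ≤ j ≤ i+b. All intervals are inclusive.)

Check ¬x at every j in [3,3]:
  j=3: false
Fails at j=3 → formula fails.

No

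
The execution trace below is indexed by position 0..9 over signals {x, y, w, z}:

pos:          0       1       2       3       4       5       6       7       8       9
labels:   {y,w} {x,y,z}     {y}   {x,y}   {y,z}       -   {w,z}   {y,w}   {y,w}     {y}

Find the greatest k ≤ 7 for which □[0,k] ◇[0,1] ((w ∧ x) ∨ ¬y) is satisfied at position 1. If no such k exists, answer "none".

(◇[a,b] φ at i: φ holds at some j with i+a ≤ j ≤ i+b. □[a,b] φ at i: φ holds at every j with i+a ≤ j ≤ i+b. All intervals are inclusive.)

◇[0,1] ((w ∧ x) ∨ ¬y) must hold from j=1 onward; find where it first fails.
  j=1: fails → no k works.

none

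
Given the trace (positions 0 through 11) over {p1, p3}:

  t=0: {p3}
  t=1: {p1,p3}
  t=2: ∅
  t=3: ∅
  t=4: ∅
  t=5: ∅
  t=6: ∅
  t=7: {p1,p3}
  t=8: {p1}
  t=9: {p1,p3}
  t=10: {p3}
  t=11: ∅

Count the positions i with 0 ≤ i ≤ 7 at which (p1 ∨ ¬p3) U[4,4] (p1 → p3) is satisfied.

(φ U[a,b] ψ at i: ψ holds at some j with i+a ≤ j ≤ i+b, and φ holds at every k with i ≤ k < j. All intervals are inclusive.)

5

Evaluate at each i in [0,7]:
  i=0: ✗ (lhs fails at k=0 before rhs at j=4)
  i=1: ✓ (rhs at j=5; lhs holds on [1,4])
  i=2: ✓ (rhs at j=6; lhs holds on [2,5])
  i=3: ✓ (rhs at j=7; lhs holds on [3,6])
  i=4: ✗ (no rhs in [8,8])
  i=5: ✓ (rhs at j=9; lhs holds on [5,8])
  i=6: ✓ (rhs at j=10; lhs holds on [6,9])
  i=7: ✗ (lhs fails at k=10 before rhs at j=11)
Positions where it holds: {1, 2, 3, 5, 6} → 5.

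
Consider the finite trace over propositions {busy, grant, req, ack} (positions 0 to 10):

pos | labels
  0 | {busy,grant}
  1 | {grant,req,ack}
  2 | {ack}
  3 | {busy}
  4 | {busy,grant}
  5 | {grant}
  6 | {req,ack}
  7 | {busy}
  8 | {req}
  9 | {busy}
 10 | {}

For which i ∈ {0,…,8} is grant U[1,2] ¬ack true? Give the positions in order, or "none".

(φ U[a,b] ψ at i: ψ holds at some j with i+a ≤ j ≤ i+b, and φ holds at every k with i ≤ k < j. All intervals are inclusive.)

Evaluate at each i in [0,8]:
  i=0: ✗ (no rhs in [1,2])
  i=1: ✗ (lhs fails at k=2 before rhs at j=3)
  i=2: ✗ (lhs fails at k=2 before rhs at j=3)
  i=3: ✗ (lhs fails at k=3 before rhs at j=4)
  i=4: ✓ (rhs at j=5; lhs holds on [4,4])
  i=5: ✗ (lhs fails at k=6 before rhs at j=7)
  i=6: ✗ (lhs fails at k=6 before rhs at j=7)
  i=7: ✗ (lhs fails at k=7 before rhs at j=8)
  i=8: ✗ (lhs fails at k=8 before rhs at j=9)

4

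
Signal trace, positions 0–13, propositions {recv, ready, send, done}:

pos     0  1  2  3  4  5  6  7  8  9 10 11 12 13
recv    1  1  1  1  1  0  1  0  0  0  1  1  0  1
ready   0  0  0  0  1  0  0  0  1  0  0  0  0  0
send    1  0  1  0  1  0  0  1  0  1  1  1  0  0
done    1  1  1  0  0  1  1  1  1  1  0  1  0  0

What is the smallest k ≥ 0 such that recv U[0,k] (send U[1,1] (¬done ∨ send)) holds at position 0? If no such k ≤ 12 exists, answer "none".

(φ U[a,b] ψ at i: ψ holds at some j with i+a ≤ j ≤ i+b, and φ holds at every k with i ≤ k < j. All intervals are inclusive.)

2

Need earliest j ≥ 0 with (send U[1,1] (¬done ∨ send)), and recv at every k in [0,j-1].
  j=0: rhs fails.
  j=1: rhs fails.
  j=2: rhs holds; lhs holds on [0,1]. k = 2.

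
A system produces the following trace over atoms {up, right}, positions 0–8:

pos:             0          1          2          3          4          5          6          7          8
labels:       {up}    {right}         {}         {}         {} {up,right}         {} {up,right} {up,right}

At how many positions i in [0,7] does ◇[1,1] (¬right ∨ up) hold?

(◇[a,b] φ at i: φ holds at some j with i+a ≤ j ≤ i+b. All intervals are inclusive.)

Evaluate at each i in [0,7]:
  i=0: ✗ (none in [1,1])
  i=1: ✓ (witness j=2)
  i=2: ✓ (witness j=3)
  i=3: ✓ (witness j=4)
  i=4: ✓ (witness j=5)
  i=5: ✓ (witness j=6)
  i=6: ✓ (witness j=7)
  i=7: ✓ (witness j=8)
Positions where it holds: {1, 2, 3, 4, 5, 6, 7} → 7.

7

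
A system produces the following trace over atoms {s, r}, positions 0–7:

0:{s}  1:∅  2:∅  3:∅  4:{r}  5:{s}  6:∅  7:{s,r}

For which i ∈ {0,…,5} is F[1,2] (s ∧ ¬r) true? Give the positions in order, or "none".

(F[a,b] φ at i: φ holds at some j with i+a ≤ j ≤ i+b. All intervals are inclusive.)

3, 4

Evaluate at each i in [0,5]:
  i=0: ✗ (none in [1,2])
  i=1: ✗ (none in [2,3])
  i=2: ✗ (none in [3,4])
  i=3: ✓ (witness j=5)
  i=4: ✓ (witness j=5)
  i=5: ✗ (none in [6,7])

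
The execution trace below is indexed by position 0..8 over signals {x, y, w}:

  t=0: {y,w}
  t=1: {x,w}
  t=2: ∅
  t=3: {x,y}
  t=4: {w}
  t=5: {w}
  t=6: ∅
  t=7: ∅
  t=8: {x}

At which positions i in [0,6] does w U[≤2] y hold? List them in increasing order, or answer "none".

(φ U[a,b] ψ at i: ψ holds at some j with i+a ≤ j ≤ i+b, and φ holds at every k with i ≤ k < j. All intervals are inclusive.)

0, 3

Evaluate at each i in [0,6]:
  i=0: ✓ (rhs at j=0)
  i=1: ✗ (lhs fails at k=2 before rhs at j=3)
  i=2: ✗ (lhs fails at k=2 before rhs at j=3)
  i=3: ✓ (rhs at j=3)
  i=4: ✗ (no rhs in [4,6])
  i=5: ✗ (no rhs in [5,7])
  i=6: ✗ (no rhs in [6,8])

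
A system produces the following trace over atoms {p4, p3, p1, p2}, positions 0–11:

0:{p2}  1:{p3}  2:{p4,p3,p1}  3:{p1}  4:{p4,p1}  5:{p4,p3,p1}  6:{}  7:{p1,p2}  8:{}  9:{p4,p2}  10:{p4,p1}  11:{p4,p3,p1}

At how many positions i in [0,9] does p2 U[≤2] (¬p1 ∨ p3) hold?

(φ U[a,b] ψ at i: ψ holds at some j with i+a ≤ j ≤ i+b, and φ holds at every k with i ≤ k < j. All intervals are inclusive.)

8

Evaluate at each i in [0,9]:
  i=0: ✓ (rhs at j=0)
  i=1: ✓ (rhs at j=1)
  i=2: ✓ (rhs at j=2)
  i=3: ✗ (lhs fails at k=3 before rhs at j=5)
  i=4: ✗ (lhs fails at k=4 before rhs at j=5)
  i=5: ✓ (rhs at j=5)
  i=6: ✓ (rhs at j=6)
  i=7: ✓ (rhs at j=8; lhs holds on [7,7])
  i=8: ✓ (rhs at j=8)
  i=9: ✓ (rhs at j=9)
Positions where it holds: {0, 1, 2, 5, 6, 7, 8, 9} → 8.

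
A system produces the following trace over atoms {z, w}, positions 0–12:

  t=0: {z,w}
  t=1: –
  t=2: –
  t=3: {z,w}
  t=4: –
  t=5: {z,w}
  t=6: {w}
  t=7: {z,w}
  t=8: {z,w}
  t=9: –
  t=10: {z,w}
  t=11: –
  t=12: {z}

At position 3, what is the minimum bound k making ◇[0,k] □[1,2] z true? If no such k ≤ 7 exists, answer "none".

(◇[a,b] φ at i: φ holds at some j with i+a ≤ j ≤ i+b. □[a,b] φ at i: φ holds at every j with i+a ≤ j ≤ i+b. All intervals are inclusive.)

3

Scan j = 3,4,… for □[1,2] z:
  j=3: fails
  j=4: fails
  j=5: fails
  j=6: holds
First hit at j=6, so smallest k = 6-3 = 3.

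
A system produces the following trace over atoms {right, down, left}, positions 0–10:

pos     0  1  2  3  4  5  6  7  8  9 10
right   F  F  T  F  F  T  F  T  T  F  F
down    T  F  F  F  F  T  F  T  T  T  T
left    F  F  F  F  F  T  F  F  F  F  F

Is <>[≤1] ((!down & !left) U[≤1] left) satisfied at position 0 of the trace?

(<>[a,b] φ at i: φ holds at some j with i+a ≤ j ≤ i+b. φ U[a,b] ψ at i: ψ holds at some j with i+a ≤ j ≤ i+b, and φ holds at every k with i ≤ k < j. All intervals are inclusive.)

False

Check ((!down & !left) U[≤1] left) at each j in [0,1]:
  j=0: fails
  j=1: fails
No position in the window satisfies it → formula fails.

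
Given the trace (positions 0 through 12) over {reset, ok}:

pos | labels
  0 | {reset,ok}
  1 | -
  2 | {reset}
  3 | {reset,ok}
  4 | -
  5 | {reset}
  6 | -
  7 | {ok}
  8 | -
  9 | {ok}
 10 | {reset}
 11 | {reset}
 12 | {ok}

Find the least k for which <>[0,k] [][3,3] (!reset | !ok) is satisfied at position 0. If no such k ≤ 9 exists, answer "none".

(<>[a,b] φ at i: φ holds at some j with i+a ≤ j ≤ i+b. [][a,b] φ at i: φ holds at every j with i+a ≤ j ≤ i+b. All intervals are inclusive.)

1

Scan j = 0,1,… for [][3,3] (!reset | !ok):
  j=0: fails
  j=1: holds
First hit at j=1, so smallest k = 1-0 = 1.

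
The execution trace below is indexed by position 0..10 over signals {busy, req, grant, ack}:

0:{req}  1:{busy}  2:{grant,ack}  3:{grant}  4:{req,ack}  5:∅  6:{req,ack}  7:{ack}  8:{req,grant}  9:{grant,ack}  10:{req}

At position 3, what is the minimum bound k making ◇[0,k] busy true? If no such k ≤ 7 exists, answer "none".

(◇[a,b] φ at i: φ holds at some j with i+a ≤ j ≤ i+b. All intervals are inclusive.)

none

Scan j = 3,4,… for busy:
  j=3: fails
  j=4: fails
  j=5: fails
  j=6: fails
  j=7: fails
  j=8: fails
  j=9: fails
  j=10: fails
No j in [3,10] satisfies it → none.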